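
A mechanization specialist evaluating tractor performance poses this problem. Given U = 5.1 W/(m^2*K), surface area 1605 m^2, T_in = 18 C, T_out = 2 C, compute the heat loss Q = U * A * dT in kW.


dT = 18 - (2) = 16 K
Q = U * A * dT
  = 5.1 * 1605 * 16
  = 130968 W = 130.97 kW


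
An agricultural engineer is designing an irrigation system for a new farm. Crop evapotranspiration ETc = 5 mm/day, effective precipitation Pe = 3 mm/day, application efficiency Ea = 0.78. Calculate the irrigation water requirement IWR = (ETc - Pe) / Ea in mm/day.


IWR = (ETc - Pe) / Ea
    = (5 - 3) / 0.78
    = 2 / 0.78
    = 2.56 mm/day


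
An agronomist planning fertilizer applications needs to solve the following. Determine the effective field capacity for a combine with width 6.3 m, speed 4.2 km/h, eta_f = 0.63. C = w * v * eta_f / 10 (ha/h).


C = w * v * eta_f / 10
  = 6.3 * 4.2 * 0.63 / 10
  = 16.67 / 10
  = 1.67 ha/h


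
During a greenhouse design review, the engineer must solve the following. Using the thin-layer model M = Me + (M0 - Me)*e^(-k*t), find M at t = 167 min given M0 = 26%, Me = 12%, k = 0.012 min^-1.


M = Me + (M0 - Me) * e^(-k*t)
  = 12 + (26 - 12) * e^(-0.012*167)
  = 12 + 14 * e^(-2.004)
  = 12 + 14 * 0.13480
  = 12 + 1.8871
  = 13.89%


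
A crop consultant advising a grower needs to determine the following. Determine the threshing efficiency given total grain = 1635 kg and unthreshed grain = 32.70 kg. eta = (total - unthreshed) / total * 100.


eta = (total - unthreshed) / total * 100
    = (1635 - 32.70) / 1635 * 100
    = 1602.30 / 1635 * 100
    = 98%


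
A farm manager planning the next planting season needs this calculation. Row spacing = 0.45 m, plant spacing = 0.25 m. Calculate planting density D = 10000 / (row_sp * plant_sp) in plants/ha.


D = 10000 / (row_sp * plant_sp)
  = 10000 / (0.45 * 0.25)
  = 10000 / 0.1125
  = 88888.89 plants/ha


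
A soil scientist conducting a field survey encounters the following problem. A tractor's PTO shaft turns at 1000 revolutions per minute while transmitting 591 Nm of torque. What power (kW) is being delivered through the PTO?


P = 2*pi*n*T / 60000
  = 2*pi * 1000 * 591 / 60000
  = 3713362.52 / 60000
  = 61.89 kW


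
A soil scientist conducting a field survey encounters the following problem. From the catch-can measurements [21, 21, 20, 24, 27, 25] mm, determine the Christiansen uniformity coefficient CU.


xbar = 138 / 6 = 23
sum|xi - xbar| = 14
CU = 100 * (1 - 14 / (6 * 23))
   = 100 * (1 - 0.1014)
   = 89.86%


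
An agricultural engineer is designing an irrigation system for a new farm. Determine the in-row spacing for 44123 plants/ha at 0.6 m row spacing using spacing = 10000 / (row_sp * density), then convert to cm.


spacing = 10000 / (row_sp * density)
        = 10000 / (0.6 * 44123)
        = 10000 / 26473.80
        = 0.37773 m = 37.77 cm


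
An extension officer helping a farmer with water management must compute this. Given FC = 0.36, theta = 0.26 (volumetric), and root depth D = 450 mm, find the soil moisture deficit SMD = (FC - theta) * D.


SMD = (FC - theta) * D
    = (0.36 - 0.26) * 450
    = 0.100 * 450
    = 45 mm


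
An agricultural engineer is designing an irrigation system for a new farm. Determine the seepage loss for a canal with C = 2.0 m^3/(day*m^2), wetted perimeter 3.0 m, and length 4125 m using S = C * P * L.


S = C * P * L
  = 2.0 * 3.0 * 4125
  = 24750 m^3/day


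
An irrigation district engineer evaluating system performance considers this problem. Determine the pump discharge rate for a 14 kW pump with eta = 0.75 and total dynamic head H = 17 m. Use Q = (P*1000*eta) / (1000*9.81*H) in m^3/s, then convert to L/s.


Q = (P * 1000 * eta) / (rho * g * H)
  = (14 * 1000 * 0.75) / (1000 * 9.81 * 17)
  = 10500 / 166770
  = 0.06296 m^3/s = 62.96 L/s


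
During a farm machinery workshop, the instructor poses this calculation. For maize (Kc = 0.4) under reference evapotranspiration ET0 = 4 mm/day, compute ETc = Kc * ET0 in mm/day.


ETc = Kc * ET0
    = 0.4 * 4
    = 1.60 mm/day


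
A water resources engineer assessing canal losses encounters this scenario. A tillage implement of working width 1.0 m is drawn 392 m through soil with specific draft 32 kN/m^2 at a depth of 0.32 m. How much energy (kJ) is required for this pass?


E = k * d * w * L
  = 32 * 0.32 * 1.0 * 392
  = 4014.08 kJ


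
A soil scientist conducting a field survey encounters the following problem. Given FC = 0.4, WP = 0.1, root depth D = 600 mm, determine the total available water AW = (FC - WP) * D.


AW = (FC - WP) * D
   = (0.4 - 0.1) * 600
   = 0.30 * 600
   = 180 mm


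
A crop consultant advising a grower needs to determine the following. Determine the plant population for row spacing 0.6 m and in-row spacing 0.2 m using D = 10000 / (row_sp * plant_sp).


D = 10000 / (row_sp * plant_sp)
  = 10000 / (0.6 * 0.2)
  = 10000 / 0.1200
  = 83333.33 plants/ha


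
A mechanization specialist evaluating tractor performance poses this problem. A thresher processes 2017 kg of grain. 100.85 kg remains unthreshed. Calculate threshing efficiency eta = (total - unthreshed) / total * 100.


eta = (total - unthreshed) / total * 100
    = (2017 - 100.85) / 2017 * 100
    = 1916.15 / 2017 * 100
    = 95%


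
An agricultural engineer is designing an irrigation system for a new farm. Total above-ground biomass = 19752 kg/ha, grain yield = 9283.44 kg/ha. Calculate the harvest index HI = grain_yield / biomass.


HI = grain_yield / biomass
   = 9283.44 / 19752
   = 0.47


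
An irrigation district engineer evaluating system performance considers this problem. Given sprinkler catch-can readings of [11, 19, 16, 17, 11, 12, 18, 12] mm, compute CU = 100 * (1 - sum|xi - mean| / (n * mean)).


xbar = 116 / 8 = 14.500
sum|xi - xbar| = 24
CU = 100 * (1 - 24 / (8 * 14.500))
   = 100 * (1 - 0.2069)
   = 79.31%


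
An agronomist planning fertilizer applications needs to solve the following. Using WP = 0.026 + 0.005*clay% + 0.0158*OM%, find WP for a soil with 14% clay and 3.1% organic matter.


WP = 0.026 + 0.005*14 + 0.0158*3.1
   = 0.026 + 0.0700 + 0.0490
   = 0.1450


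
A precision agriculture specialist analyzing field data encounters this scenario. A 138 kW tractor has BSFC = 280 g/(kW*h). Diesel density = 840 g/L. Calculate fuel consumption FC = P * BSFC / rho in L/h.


FC = P * BSFC / rho_fuel
   = 138 * 280 / 840
   = 38640 / 840
   = 46 L/h


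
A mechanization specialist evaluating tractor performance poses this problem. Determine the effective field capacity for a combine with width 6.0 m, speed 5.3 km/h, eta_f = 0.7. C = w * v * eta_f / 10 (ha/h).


C = w * v * eta_f / 10
  = 6.0 * 5.3 * 0.7 / 10
  = 22.26 / 10
  = 2.23 ha/h


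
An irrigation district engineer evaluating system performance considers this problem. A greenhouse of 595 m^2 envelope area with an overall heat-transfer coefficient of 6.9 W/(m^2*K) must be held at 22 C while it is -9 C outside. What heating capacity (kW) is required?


dT = 22 - (-9) = 31 K
Q = U * A * dT
  = 6.9 * 595 * 31
  = 127270.50 W = 127.27 kW


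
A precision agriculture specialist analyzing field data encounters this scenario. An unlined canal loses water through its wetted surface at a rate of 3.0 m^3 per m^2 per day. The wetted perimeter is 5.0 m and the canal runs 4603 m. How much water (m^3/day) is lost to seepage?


S = C * P * L
  = 3.0 * 5.0 * 4603
  = 69045 m^3/day


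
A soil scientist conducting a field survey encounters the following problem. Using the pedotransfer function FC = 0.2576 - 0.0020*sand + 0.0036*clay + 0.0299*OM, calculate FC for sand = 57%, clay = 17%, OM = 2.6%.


FC = 0.2576 - 0.0020*57 + 0.0036*17 + 0.0299*2.6
   = 0.2576 - 0.1140 + 0.0612 + 0.0777
   = 0.2825


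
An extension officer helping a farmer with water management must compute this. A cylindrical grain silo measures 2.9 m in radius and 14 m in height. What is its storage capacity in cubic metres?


V = pi * r^2 * h
  = pi * 2.9^2 * 14
  = pi * 8.41 * 14
  = 369.89 m^3


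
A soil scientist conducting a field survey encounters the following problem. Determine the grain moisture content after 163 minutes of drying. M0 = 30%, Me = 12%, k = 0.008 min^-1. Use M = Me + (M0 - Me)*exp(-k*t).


M = Me + (M0 - Me) * e^(-k*t)
  = 12 + (30 - 12) * e^(-0.008*163)
  = 12 + 18 * e^(-1.304)
  = 12 + 18 * 0.27144
  = 12 + 4.8860
  = 16.89%


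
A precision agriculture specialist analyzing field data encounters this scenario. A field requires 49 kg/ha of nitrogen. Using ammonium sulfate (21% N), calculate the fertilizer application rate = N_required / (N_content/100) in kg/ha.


Rate = N_required / (N_content / 100)
     = 49 / (21 / 100)
     = 49 / 0.21
     = 233.33 kg/ha


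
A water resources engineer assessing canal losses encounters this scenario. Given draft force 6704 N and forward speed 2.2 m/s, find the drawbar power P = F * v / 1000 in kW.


P = F * v / 1000
  = 6704 * 2.2 / 1000
  = 14748.80 / 1000
  = 14.75 kW


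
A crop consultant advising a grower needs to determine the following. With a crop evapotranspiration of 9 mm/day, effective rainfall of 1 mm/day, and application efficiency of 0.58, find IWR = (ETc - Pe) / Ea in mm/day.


IWR = (ETc - Pe) / Ea
    = (9 - 1) / 0.58
    = 8 / 0.58
    = 13.79 mm/day


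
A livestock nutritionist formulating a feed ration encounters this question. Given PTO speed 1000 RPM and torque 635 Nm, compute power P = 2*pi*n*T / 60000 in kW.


P = 2*pi*n*T / 60000
  = 2*pi * 1000 * 635 / 60000
  = 3989822.67 / 60000
  = 66.50 kW


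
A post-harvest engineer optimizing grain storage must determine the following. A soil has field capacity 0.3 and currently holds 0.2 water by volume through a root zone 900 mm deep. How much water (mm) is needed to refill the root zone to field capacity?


SMD = (FC - theta) * D
    = (0.3 - 0.2) * 900
    = 0.100 * 900
    = 90 mm


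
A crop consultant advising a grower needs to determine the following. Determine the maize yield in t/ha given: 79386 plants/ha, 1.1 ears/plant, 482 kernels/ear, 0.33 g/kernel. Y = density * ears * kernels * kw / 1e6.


Y = density * ears * kernels * kw
  = 79386 * 1.1 * 482 * 0.33 g/ha
  = 13889850.88 g/ha
  = 13889.85 kg/ha = 13.89 t/ha


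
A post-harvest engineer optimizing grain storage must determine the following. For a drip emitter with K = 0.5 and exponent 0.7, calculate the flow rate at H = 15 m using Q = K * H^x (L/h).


Q = K * H^x
  = 0.5 * 15^0.7
  = 0.5 * 6.6568
  = 3.33 L/h


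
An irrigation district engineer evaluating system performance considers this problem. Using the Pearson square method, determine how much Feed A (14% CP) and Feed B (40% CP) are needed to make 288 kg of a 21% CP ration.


parts_A = CP_b - target = 40 - 21 = 19
parts_B = target - CP_a = 21 - 14 = 7
total_parts = 19 + 7 = 26
Feed A = 288 * 19 / 26 = 210.46 kg
Feed B = 288 * 7 / 26 = 77.54 kg

210.46 kg


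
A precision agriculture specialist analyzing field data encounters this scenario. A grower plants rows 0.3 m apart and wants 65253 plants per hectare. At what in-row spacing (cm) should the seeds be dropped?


spacing = 10000 / (row_sp * density)
        = 10000 / (0.3 * 65253)
        = 10000 / 19575.90
        = 0.51083 m = 51.08 cm


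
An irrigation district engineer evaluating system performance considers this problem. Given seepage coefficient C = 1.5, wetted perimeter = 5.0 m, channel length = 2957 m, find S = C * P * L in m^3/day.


S = C * P * L
  = 1.5 * 5.0 * 2957
  = 22177.50 m^3/day


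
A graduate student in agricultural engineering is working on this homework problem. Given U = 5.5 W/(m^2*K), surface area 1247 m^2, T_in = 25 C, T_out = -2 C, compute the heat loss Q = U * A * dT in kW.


dT = 25 - (-2) = 27 K
Q = U * A * dT
  = 5.5 * 1247 * 27
  = 185179.50 W = 185.18 kW


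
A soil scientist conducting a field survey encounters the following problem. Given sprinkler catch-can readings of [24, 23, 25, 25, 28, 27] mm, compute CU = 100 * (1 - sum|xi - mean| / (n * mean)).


xbar = 152 / 6 = 25.333
sum|xi - xbar| = 8.667
CU = 100 * (1 - 8.667 / (6 * 25.333))
   = 100 * (1 - 0.0570)
   = 94.30%


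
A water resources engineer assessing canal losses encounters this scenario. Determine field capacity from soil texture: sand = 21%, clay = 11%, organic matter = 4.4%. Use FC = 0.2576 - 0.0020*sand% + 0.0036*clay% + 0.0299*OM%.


FC = 0.2576 - 0.0020*21 + 0.0036*11 + 0.0299*4.4
   = 0.2576 - 0.0420 + 0.0396 + 0.1316
   = 0.3868


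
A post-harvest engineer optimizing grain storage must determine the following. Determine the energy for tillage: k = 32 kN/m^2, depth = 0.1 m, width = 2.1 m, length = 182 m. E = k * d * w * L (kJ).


E = k * d * w * L
  = 32 * 0.1 * 2.1 * 182
  = 1223.04 kJ


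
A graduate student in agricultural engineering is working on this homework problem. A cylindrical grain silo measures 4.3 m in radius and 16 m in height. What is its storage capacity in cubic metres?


V = pi * r^2 * h
  = pi * 4.3^2 * 16
  = pi * 18.49 * 16
  = 929.41 m^3


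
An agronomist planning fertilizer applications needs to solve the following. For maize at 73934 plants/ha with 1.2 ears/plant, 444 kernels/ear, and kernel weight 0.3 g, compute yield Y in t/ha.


Y = density * ears * kernels * kw
  = 73934 * 1.2 * 444 * 0.3 g/ha
  = 11817610.56 g/ha
  = 11817.61 kg/ha = 11.82 t/ha


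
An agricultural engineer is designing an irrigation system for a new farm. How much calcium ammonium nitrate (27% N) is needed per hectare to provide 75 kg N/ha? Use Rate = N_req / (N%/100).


Rate = N_required / (N_content / 100)
     = 75 / (27 / 100)
     = 75 / 0.27
     = 277.78 kg/ha


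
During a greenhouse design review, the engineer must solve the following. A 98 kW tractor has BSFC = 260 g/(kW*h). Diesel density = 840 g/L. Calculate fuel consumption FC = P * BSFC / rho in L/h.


FC = P * BSFC / rho_fuel
   = 98 * 260 / 840
   = 25480 / 840
   = 30.33 L/h


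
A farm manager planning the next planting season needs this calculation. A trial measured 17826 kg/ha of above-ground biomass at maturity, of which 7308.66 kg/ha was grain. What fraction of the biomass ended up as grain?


HI = grain_yield / biomass
   = 7308.66 / 17826
   = 0.41


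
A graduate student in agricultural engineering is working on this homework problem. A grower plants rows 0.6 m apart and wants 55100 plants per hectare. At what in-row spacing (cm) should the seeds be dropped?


spacing = 10000 / (row_sp * density)
        = 10000 / (0.6 * 55100)
        = 10000 / 33060
        = 0.30248 m = 30.25 cm


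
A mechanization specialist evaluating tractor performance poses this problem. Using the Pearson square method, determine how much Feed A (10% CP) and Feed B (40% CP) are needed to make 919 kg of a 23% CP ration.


parts_A = CP_b - target = 40 - 23 = 17
parts_B = target - CP_a = 23 - 10 = 13
total_parts = 17 + 13 = 30
Feed A = 919 * 17 / 30 = 520.77 kg
Feed B = 919 * 13 / 30 = 398.23 kg

520.77 kg


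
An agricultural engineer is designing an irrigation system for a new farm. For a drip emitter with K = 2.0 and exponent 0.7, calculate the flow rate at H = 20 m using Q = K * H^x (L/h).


Q = K * H^x
  = 2.0 * 20^0.7
  = 2.0 * 8.1418
  = 16.28 L/h


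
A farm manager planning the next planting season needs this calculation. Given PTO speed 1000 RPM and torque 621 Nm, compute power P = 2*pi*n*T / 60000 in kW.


P = 2*pi*n*T / 60000
  = 2*pi * 1000 * 621 / 60000
  = 3901858.08 / 60000
  = 65.03 kW


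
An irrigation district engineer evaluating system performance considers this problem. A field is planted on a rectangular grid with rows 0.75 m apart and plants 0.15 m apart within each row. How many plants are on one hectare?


D = 10000 / (row_sp * plant_sp)
  = 10000 / (0.75 * 0.15)
  = 10000 / 0.1125
  = 88888.89 plants/ha


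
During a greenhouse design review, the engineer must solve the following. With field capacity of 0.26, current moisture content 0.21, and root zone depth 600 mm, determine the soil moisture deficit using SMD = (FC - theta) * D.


SMD = (FC - theta) * D
    = (0.26 - 0.21) * 600
    = 0.050 * 600
    = 30 mm


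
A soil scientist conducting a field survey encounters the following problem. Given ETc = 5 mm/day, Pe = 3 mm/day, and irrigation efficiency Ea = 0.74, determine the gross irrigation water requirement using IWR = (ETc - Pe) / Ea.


IWR = (ETc - Pe) / Ea
    = (5 - 3) / 0.74
    = 2 / 0.74
    = 2.70 mm/day


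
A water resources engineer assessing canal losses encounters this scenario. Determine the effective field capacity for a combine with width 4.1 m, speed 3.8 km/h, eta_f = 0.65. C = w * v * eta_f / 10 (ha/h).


C = w * v * eta_f / 10
  = 4.1 * 3.8 * 0.65 / 10
  = 10.13 / 10
  = 1.01 ha/h


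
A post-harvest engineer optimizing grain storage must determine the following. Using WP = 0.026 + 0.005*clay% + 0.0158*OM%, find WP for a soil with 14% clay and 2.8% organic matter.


WP = 0.026 + 0.005*14 + 0.0158*2.8
   = 0.026 + 0.0700 + 0.0442
   = 0.1402


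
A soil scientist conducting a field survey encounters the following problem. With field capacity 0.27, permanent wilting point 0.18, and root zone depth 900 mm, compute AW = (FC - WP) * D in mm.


AW = (FC - WP) * D
   = (0.27 - 0.18) * 900
   = 0.09 * 900
   = 81 mm


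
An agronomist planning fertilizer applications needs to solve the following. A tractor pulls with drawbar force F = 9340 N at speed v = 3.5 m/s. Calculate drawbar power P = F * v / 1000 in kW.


P = F * v / 1000
  = 9340 * 3.5 / 1000
  = 32690 / 1000
  = 32.69 kW


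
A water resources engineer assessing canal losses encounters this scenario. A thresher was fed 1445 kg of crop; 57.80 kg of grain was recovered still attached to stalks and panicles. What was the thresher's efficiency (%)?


eta = (total - unthreshed) / total * 100
    = (1445 - 57.80) / 1445 * 100
    = 1387.20 / 1445 * 100
    = 96%


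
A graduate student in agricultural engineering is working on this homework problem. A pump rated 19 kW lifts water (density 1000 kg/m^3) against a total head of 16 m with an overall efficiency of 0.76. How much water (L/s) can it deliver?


Q = (P * 1000 * eta) / (rho * g * H)
  = (19 * 1000 * 0.76) / (1000 * 9.81 * 16)
  = 14440 / 156960
  = 0.09200 m^3/s = 92.00 L/s


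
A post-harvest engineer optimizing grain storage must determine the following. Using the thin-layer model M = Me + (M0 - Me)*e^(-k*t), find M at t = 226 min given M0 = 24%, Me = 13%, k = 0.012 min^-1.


M = Me + (M0 - Me) * e^(-k*t)
  = 13 + (24 - 13) * e^(-0.012*226)
  = 13 + 11 * e^(-2.712)
  = 13 + 11 * 0.06640
  = 13 + 0.7304
  = 13.73%


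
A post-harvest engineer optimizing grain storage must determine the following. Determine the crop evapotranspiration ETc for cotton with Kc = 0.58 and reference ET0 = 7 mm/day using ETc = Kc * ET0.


ETc = Kc * ET0
    = 0.58 * 7
    = 4.06 mm/day


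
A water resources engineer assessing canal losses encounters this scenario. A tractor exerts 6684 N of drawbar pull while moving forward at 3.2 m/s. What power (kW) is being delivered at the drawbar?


P = F * v / 1000
  = 6684 * 3.2 / 1000
  = 21388.80 / 1000
  = 21.39 kW


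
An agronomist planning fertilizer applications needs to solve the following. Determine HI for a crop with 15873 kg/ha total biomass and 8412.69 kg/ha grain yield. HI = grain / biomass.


HI = grain_yield / biomass
   = 8412.69 / 15873
   = 0.53


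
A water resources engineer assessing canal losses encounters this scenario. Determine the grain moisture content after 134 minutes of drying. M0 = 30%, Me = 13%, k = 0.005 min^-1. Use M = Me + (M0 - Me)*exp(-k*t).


M = Me + (M0 - Me) * e^(-k*t)
  = 13 + (30 - 13) * e^(-0.005*134)
  = 13 + 17 * e^(-0.670)
  = 13 + 17 * 0.51171
  = 13 + 8.6990
  = 21.70%


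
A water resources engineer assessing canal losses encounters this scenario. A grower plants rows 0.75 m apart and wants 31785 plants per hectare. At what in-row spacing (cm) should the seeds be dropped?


spacing = 10000 / (row_sp * density)
        = 10000 / (0.75 * 31785)
        = 10000 / 23838.75
        = 0.41949 m = 41.95 cm


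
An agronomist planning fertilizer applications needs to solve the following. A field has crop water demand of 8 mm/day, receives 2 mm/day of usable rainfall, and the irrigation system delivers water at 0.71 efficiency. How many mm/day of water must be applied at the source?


IWR = (ETc - Pe) / Ea
    = (8 - 2) / 0.71
    = 6 / 0.71
    = 8.45 mm/day


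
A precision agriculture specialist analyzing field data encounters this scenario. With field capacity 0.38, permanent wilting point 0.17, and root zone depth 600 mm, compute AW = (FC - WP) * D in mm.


AW = (FC - WP) * D
   = (0.38 - 0.17) * 600
   = 0.21 * 600
   = 126 mm


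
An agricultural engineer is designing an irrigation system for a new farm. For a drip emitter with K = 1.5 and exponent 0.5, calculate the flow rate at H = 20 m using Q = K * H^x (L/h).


Q = K * H^x
  = 1.5 * 20^0.5
  = 1.5 * 4.4721
  = 6.71 L/h


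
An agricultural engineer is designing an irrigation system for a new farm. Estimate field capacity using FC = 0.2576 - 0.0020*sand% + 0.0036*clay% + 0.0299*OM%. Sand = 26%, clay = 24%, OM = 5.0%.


FC = 0.2576 - 0.0020*26 + 0.0036*24 + 0.0299*5.0
   = 0.2576 - 0.0520 + 0.0864 + 0.1495
   = 0.4415


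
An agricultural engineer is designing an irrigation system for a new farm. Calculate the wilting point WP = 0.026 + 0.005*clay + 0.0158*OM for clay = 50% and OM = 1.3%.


WP = 0.026 + 0.005*50 + 0.0158*1.3
   = 0.026 + 0.2500 + 0.0205
   = 0.2965


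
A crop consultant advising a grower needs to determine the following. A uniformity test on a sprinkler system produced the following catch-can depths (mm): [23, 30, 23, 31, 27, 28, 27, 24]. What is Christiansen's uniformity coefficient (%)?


xbar = 213 / 8 = 26.625
sum|xi - xbar| = 19.750
CU = 100 * (1 - 19.750 / (8 * 26.625))
   = 100 * (1 - 0.0927)
   = 90.73%


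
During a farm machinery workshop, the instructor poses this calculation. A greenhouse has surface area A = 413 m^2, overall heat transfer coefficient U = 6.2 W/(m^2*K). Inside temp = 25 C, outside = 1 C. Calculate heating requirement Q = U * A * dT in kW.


dT = 25 - (1) = 24 K
Q = U * A * dT
  = 6.2 * 413 * 24
  = 61454.40 W = 61.45 kW


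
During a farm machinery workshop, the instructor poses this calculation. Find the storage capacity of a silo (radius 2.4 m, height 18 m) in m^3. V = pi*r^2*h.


V = pi * r^2 * h
  = pi * 2.4^2 * 18
  = pi * 5.76 * 18
  = 325.72 m^3


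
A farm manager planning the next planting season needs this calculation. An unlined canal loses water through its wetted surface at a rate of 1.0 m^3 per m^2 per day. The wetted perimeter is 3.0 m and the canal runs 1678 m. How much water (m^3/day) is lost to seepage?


S = C * P * L
  = 1.0 * 3.0 * 1678
  = 5034 m^3/day


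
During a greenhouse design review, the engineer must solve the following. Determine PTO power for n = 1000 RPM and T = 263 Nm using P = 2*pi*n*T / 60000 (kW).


P = 2*pi*n*T / 60000
  = 2*pi * 1000 * 263 / 60000
  = 1652477.74 / 60000
  = 27.54 kW


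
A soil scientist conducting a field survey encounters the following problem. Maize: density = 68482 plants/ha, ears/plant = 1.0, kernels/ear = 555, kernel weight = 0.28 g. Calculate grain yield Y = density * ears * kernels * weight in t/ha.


Y = density * ears * kernels * kw
  = 68482 * 1.0 * 555 * 0.28 g/ha
  = 10642102.80 g/ha
  = 10642.10 kg/ha = 10.64 t/ha


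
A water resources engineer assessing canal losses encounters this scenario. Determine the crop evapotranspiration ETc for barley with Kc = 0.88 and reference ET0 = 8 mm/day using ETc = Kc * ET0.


ETc = Kc * ET0
    = 0.88 * 8
    = 7.04 mm/day


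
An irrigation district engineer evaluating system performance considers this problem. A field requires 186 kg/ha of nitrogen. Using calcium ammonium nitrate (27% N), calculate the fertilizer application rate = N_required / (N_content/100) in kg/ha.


Rate = N_required / (N_content / 100)
     = 186 / (27 / 100)
     = 186 / 0.27
     = 688.89 kg/ha


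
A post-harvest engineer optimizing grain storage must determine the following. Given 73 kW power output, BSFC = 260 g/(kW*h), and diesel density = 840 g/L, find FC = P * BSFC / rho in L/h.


FC = P * BSFC / rho_fuel
   = 73 * 260 / 840
   = 18980 / 840
   = 22.60 L/h


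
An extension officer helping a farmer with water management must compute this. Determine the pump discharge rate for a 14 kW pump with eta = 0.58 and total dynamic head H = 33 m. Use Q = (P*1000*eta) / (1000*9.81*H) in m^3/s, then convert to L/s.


Q = (P * 1000 * eta) / (rho * g * H)
  = (14 * 1000 * 0.58) / (1000 * 9.81 * 33)
  = 8120 / 323730
  = 0.02508 m^3/s = 25.08 L/s


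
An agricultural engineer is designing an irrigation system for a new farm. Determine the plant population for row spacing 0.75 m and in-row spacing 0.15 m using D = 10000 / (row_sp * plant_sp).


D = 10000 / (row_sp * plant_sp)
  = 10000 / (0.75 * 0.15)
  = 10000 / 0.1125
  = 88888.89 plants/ha


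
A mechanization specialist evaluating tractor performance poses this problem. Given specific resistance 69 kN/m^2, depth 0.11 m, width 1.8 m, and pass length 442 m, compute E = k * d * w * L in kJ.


E = k * d * w * L
  = 69 * 0.11 * 1.8 * 442
  = 6038.60 kJ


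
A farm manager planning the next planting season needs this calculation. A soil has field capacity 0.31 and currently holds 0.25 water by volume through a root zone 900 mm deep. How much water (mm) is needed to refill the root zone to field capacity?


SMD = (FC - theta) * D
    = (0.31 - 0.25) * 900
    = 0.060 * 900
    = 54 mm


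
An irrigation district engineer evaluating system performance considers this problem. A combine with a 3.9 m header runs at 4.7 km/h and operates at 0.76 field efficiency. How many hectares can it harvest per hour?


C = w * v * eta_f / 10
  = 3.9 * 4.7 * 0.76 / 10
  = 13.93 / 10
  = 1.39 ha/h


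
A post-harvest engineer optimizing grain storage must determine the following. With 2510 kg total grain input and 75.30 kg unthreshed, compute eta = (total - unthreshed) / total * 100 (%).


eta = (total - unthreshed) / total * 100
    = (2510 - 75.30) / 2510 * 100
    = 2434.70 / 2510 * 100
    = 97%


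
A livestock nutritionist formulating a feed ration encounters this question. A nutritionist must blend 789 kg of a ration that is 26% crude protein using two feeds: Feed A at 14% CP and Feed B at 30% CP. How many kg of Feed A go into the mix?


parts_A = CP_b - target = 30 - 26 = 4
parts_B = target - CP_a = 26 - 14 = 12
total_parts = 4 + 12 = 16
Feed A = 789 * 4 / 16 = 197.25 kg
Feed B = 789 * 12 / 16 = 591.75 kg

197.25 kg


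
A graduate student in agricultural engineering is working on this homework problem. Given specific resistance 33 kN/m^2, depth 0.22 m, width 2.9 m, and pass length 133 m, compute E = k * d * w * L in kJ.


E = k * d * w * L
  = 33 * 0.22 * 2.9 * 133
  = 2800.18 kJ


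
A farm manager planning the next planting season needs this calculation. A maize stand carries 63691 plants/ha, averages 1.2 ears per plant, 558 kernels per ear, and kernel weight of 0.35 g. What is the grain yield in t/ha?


Y = density * ears * kernels * kw
  = 63691 * 1.2 * 558 * 0.35 g/ha
  = 14926622.76 g/ha
  = 14926.62 kg/ha = 14.93 t/ha


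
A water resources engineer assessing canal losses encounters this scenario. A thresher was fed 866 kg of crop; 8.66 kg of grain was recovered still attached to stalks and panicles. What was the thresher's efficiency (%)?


eta = (total - unthreshed) / total * 100
    = (866 - 8.66) / 866 * 100
    = 857.34 / 866 * 100
    = 99%


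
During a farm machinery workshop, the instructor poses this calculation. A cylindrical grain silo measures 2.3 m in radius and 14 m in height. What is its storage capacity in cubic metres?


V = pi * r^2 * h
  = pi * 2.3^2 * 14
  = pi * 5.29 * 14
  = 232.67 m^3


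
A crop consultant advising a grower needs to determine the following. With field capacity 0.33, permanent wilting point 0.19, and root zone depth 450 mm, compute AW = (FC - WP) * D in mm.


AW = (FC - WP) * D
   = (0.33 - 0.19) * 450
   = 0.14 * 450
   = 63 mm


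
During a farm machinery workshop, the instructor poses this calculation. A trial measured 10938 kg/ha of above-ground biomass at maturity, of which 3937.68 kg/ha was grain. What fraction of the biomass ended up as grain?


HI = grain_yield / biomass
   = 3937.68 / 10938
   = 0.36


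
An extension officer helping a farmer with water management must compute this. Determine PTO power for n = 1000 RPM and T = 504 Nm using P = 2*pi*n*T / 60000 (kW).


P = 2*pi*n*T / 60000
  = 2*pi * 1000 * 504 / 60000
  = 3166725.39 / 60000
  = 52.78 kW


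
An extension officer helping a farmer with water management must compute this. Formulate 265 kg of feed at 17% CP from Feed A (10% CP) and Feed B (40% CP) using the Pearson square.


parts_A = CP_b - target = 40 - 17 = 23
parts_B = target - CP_a = 17 - 10 = 7
total_parts = 23 + 7 = 30
Feed A = 265 * 23 / 30 = 203.17 kg
Feed B = 265 * 7 / 30 = 61.83 kg

203.17 kg


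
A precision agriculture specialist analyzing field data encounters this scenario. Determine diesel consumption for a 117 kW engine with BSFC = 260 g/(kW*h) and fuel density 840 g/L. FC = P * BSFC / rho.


FC = P * BSFC / rho_fuel
   = 117 * 260 / 840
   = 30420 / 840
   = 36.21 L/h


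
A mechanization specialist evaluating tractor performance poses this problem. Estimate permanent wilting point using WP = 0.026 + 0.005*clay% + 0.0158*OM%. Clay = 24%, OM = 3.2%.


WP = 0.026 + 0.005*24 + 0.0158*3.2
   = 0.026 + 0.1200 + 0.0506
   = 0.1966


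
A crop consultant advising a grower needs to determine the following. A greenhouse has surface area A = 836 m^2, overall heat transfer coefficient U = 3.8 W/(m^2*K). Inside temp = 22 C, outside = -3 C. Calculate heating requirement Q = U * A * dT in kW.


dT = 22 - (-3) = 25 K
Q = U * A * dT
  = 3.8 * 836 * 25
  = 79420 W = 79.42 kW


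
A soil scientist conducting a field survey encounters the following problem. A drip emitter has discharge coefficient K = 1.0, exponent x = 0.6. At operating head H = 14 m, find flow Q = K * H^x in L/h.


Q = K * H^x
  = 1.0 * 14^0.6
  = 1.0 * 4.8717
  = 4.87 L/h


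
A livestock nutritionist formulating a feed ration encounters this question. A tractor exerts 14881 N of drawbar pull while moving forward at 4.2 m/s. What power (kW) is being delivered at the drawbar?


P = F * v / 1000
  = 14881 * 4.2 / 1000
  = 62500.20 / 1000
  = 62.50 kW


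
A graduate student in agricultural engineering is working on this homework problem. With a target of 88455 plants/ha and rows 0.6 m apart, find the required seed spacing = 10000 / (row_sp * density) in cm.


spacing = 10000 / (row_sp * density)
        = 10000 / (0.6 * 88455)
        = 10000 / 53073
        = 0.18842 m = 18.84 cm


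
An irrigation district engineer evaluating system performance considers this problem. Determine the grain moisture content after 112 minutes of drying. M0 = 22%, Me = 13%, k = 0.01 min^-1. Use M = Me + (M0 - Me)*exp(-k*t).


M = Me + (M0 - Me) * e^(-k*t)
  = 13 + (22 - 13) * e^(-0.01*112)
  = 13 + 9 * e^(-1.120)
  = 13 + 9 * 0.32628
  = 13 + 2.9365
  = 15.94%


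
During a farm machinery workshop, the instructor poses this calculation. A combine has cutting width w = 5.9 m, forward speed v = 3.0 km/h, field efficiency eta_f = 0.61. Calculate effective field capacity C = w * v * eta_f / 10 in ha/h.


C = w * v * eta_f / 10
  = 5.9 * 3.0 * 0.61 / 10
  = 10.80 / 10
  = 1.08 ha/h


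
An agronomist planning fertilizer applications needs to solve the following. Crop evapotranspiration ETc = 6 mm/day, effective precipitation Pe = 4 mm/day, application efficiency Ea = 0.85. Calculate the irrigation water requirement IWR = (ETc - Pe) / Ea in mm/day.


IWR = (ETc - Pe) / Ea
    = (6 - 4) / 0.85
    = 2 / 0.85
    = 2.35 mm/day


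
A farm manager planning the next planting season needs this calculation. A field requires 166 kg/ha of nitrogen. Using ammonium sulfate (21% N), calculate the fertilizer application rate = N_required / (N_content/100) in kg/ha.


Rate = N_required / (N_content / 100)
     = 166 / (21 / 100)
     = 166 / 0.21
     = 790.48 kg/ha


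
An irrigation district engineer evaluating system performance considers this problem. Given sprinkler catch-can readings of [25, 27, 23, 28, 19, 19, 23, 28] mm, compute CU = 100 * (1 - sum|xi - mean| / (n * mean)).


xbar = 192 / 8 = 24
sum|xi - xbar| = 24
CU = 100 * (1 - 24 / (8 * 24))
   = 100 * (1 - 0.1250)
   = 87.50%


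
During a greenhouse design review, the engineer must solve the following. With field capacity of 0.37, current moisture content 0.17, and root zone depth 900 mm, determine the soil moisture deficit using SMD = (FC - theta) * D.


SMD = (FC - theta) * D
    = (0.37 - 0.17) * 900
    = 0.200 * 900
    = 180 mm


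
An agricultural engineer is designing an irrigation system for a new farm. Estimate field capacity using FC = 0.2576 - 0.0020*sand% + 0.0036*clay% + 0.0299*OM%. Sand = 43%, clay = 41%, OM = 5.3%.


FC = 0.2576 - 0.0020*43 + 0.0036*41 + 0.0299*5.3
   = 0.2576 - 0.0860 + 0.1476 + 0.1585
   = 0.4777


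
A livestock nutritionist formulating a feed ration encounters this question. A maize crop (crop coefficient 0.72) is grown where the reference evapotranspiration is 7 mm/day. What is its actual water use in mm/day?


ETc = Kc * ET0
    = 0.72 * 7
    = 5.04 mm/day


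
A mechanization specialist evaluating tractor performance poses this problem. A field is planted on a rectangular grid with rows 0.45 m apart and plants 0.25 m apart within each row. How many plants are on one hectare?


D = 10000 / (row_sp * plant_sp)
  = 10000 / (0.45 * 0.25)
  = 10000 / 0.1125
  = 88888.89 plants/ha


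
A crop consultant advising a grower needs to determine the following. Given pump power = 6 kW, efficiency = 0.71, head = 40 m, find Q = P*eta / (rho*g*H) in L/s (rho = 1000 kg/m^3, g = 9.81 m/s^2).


Q = (P * 1000 * eta) / (rho * g * H)
  = (6 * 1000 * 0.71) / (1000 * 9.81 * 40)
  = 4260 / 392400
  = 0.01086 m^3/s = 10.86 L/s


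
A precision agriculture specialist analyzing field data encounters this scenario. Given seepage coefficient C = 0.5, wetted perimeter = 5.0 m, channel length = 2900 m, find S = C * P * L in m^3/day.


S = C * P * L
  = 0.5 * 5.0 * 2900
  = 7250 m^3/day


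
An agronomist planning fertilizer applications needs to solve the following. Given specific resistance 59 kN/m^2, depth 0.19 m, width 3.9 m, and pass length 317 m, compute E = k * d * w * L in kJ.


E = k * d * w * L
  = 59 * 0.19 * 3.9 * 317
  = 13858.92 kJ


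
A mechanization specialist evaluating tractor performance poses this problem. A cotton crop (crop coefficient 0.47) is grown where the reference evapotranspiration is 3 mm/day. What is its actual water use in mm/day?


ETc = Kc * ET0
    = 0.47 * 3
    = 1.41 mm/day


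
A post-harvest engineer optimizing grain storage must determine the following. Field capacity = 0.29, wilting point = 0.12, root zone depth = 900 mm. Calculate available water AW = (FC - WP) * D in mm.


AW = (FC - WP) * D
   = (0.29 - 0.12) * 900
   = 0.17 * 900
   = 153 mm


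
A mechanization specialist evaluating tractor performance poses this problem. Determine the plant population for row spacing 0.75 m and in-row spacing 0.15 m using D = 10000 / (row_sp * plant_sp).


D = 10000 / (row_sp * plant_sp)
  = 10000 / (0.75 * 0.15)
  = 10000 / 0.1125
  = 88888.89 plants/ha


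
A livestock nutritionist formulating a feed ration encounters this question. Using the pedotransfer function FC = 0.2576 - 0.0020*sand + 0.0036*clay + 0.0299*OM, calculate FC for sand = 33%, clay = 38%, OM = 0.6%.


FC = 0.2576 - 0.0020*33 + 0.0036*38 + 0.0299*0.6
   = 0.2576 - 0.0660 + 0.1368 + 0.0179
   = 0.3463


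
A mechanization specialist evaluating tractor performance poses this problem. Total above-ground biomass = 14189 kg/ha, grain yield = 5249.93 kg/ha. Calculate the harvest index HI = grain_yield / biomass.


HI = grain_yield / biomass
   = 5249.93 / 14189
   = 0.37


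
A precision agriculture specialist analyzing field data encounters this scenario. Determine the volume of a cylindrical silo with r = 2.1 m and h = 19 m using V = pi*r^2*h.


V = pi * r^2 * h
  = pi * 2.1^2 * 19
  = pi * 4.41 * 19
  = 263.23 m^3


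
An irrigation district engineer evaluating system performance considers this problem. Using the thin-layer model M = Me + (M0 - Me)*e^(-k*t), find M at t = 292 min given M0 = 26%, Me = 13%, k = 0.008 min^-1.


M = Me + (M0 - Me) * e^(-k*t)
  = 13 + (26 - 13) * e^(-0.008*292)
  = 13 + 13 * e^(-2.336)
  = 13 + 13 * 0.09671
  = 13 + 1.2573
  = 14.26%


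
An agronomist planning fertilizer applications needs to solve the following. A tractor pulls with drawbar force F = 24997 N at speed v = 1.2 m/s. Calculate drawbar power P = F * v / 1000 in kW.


P = F * v / 1000
  = 24997 * 1.2 / 1000
  = 29996.40 / 1000
  = 30.00 kW


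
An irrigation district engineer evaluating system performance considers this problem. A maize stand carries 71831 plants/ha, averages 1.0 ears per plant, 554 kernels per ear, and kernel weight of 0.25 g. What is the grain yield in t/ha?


Y = density * ears * kernels * kw
  = 71831 * 1.0 * 554 * 0.25 g/ha
  = 9948593.50 g/ha
  = 9948.59 kg/ha = 9.95 t/ha


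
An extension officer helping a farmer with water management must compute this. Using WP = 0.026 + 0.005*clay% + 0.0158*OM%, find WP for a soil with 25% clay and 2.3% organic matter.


WP = 0.026 + 0.005*25 + 0.0158*2.3
   = 0.026 + 0.1250 + 0.0363
   = 0.1873


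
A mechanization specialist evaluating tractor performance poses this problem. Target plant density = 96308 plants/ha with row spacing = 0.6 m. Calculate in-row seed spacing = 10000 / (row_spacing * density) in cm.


spacing = 10000 / (row_sp * density)
        = 10000 / (0.6 * 96308)
        = 10000 / 57784.80
        = 0.17306 m = 17.31 cm


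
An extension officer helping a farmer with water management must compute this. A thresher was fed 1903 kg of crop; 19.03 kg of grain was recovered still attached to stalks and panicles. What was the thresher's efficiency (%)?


eta = (total - unthreshed) / total * 100
    = (1903 - 19.03) / 1903 * 100
    = 1883.97 / 1903 * 100
    = 99%


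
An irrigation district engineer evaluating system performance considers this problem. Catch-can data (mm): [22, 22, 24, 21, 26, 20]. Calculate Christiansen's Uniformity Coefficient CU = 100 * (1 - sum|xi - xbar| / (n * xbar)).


xbar = 135 / 6 = 22.500
sum|xi - xbar| = 10
CU = 100 * (1 - 10 / (6 * 22.500))
   = 100 * (1 - 0.0741)
   = 92.59%


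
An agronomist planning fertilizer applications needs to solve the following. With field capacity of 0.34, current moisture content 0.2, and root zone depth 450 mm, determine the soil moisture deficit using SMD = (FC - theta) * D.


SMD = (FC - theta) * D
    = (0.34 - 0.2) * 450
    = 0.140 * 450
    = 63 mm


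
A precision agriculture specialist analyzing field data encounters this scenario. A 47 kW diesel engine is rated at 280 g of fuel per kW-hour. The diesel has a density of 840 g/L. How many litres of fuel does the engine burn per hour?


FC = P * BSFC / rho_fuel
   = 47 * 280 / 840
   = 13160 / 840
   = 15.67 L/h


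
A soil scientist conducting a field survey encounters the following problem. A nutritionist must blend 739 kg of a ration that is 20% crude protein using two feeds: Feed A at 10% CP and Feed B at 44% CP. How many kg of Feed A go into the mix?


parts_A = CP_b - target = 44 - 20 = 24
parts_B = target - CP_a = 20 - 10 = 10
total_parts = 24 + 10 = 34
Feed A = 739 * 24 / 34 = 521.65 kg
Feed B = 739 * 10 / 34 = 217.35 kg

521.65 kg
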